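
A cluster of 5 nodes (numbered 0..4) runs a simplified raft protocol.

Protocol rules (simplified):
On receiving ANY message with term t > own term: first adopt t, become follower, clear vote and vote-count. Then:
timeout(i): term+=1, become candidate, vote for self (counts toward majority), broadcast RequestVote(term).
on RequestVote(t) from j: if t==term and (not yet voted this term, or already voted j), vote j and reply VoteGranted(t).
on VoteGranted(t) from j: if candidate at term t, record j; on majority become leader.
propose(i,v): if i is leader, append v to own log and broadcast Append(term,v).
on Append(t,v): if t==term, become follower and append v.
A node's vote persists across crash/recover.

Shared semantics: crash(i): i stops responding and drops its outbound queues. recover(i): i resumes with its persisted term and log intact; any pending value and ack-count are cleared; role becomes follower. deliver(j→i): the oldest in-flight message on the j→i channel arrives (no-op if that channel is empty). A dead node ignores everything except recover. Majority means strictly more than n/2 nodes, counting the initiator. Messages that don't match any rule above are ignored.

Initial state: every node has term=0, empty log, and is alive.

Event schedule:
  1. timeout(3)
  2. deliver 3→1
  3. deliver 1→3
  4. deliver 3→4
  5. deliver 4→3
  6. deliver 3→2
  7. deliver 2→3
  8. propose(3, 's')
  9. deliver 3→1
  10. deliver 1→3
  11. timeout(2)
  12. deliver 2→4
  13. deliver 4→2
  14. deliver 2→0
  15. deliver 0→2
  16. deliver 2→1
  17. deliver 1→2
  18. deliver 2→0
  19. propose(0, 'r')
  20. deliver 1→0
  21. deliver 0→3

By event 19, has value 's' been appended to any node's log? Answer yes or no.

step 1 timeout(3): 3={cand,t=1,log=-}
step 2 deliver 3→1: 1={foll,t=1,log=-}
step 3 deliver 1→3: —
step 4 deliver 3→4: 4={foll,t=1,log=-}
step 5 deliver 4→3: 3={lead,t=1,log=-}
step 6 deliver 3→2: 2={foll,t=1,log=-}
step 7 deliver 2→3: —
step 8 propose(3,'s'): 3={lead,t=1,log=s}
step 9 deliver 3→1: 1={foll,t=1,log=s}
step 10 deliver 1→3: —
step 11 timeout(2): 2={cand,t=2,log=-}
step 12 deliver 2→4: 4={foll,t=2,log=-}
step 13 deliver 4→2: —
step 14 deliver 2→0: 0={foll,t=2,log=-}
step 15 deliver 0→2: 2={lead,t=2,log=-}
step 16 deliver 2→1: 1={foll,t=2,log=s}
step 17 deliver 1→2: —
step 18 deliver 2→0: —
step 19 propose(0,'r'): —

yes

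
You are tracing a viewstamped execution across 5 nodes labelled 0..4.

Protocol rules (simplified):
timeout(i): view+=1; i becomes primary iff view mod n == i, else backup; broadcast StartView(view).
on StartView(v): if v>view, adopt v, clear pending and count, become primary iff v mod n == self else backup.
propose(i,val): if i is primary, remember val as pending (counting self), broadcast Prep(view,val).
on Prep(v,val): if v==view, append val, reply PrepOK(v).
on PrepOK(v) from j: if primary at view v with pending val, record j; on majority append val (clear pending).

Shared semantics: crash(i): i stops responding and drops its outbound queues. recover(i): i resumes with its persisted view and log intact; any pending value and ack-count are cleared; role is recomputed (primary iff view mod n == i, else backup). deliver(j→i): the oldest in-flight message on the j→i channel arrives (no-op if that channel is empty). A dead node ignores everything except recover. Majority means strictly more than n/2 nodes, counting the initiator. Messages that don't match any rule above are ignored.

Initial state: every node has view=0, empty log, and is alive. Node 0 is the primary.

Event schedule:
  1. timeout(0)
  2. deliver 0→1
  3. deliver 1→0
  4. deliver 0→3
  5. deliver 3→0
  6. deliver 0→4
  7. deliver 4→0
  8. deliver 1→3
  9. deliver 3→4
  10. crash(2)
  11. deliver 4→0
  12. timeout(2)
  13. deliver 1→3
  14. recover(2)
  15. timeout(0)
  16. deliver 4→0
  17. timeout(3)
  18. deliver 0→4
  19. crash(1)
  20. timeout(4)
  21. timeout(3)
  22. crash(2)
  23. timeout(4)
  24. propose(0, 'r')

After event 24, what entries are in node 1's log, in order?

e1 timeout(0): 0[back,v=1,-]
e2 deliver 0→1: 1[prim,v=1,-]
e3 deliver 1→0: ·
e4 deliver 0→3: 3[back,v=1,-]
e5 deliver 3→0: ·
e6 deliver 0→4: 4[back,v=1,-]
e7 deliver 4→0: ·
e8 deliver 1→3: ·
e9 deliver 3→4: ·
e10 crash(2): 2[✗back,v=0,-]
e11 deliver 4→0: ·
e12 timeout(2): ·
e13 deliver 1→3: ·
e14 recover(2): 2[back,v=0,-]
e15 timeout(0): 0[back,v=2,-]
e16 deliver 4→0: ·
e17 timeout(3): 3[back,v=2,-]
e18 deliver 0→4: 4[back,v=2,-]
e19 crash(1): 1[✗prim,v=1,-]
e20 timeout(4): 4[back,v=3,-]
e21 timeout(3): 3[prim,v=3,-]
e22 crash(2): 2[✗back,v=0,-]
e23 timeout(4): 4[prim,v=4,-]
e24 propose(0,'r'): ·

empty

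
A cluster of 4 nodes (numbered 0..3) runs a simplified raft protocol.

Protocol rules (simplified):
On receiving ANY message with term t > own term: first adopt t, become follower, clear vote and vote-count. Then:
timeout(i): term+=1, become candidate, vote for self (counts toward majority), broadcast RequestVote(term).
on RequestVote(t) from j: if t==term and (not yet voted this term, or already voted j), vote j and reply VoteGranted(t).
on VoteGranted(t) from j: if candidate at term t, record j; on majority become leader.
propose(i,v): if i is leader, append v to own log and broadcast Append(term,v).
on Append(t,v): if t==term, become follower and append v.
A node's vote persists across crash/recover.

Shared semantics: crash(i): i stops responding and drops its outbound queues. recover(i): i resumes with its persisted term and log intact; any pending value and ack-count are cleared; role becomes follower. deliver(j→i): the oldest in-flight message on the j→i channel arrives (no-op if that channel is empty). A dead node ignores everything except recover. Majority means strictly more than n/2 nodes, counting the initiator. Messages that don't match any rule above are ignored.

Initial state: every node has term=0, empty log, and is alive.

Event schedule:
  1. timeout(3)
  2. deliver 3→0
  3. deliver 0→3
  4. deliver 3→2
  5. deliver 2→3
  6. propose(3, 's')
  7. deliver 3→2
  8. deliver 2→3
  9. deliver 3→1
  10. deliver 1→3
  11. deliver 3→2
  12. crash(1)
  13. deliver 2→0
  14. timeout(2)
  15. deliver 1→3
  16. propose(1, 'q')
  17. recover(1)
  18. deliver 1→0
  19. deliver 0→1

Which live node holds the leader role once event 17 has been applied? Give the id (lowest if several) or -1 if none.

3

step 1 timeout(3): 3={cand,t=1,log=-}
step 2 deliver 3→0: 0={foll,t=1,log=-}
step 3 deliver 0→3: —
step 4 deliver 3→2: 2={foll,t=1,log=-}
step 5 deliver 2→3: 3={lead,t=1,log=-}
step 6 propose(3,'s'): 3={lead,t=1,log=s}
step 7 deliver 3→2: 2={foll,t=1,log=s}
step 8 deliver 2→3: —
step 9 deliver 3→1: 1={foll,t=1,log=-}
step 10 deliver 1→3: —
step 11 deliver 3→2: —
step 12 crash(1): 1={✗foll,t=1,log=-}
step 13 deliver 2→0: —
step 14 timeout(2): 2={cand,t=2,log=s}
step 15 deliver 1→3: —
step 16 propose(1,'q'): —
step 17 recover(1): 1={foll,t=1,log=-}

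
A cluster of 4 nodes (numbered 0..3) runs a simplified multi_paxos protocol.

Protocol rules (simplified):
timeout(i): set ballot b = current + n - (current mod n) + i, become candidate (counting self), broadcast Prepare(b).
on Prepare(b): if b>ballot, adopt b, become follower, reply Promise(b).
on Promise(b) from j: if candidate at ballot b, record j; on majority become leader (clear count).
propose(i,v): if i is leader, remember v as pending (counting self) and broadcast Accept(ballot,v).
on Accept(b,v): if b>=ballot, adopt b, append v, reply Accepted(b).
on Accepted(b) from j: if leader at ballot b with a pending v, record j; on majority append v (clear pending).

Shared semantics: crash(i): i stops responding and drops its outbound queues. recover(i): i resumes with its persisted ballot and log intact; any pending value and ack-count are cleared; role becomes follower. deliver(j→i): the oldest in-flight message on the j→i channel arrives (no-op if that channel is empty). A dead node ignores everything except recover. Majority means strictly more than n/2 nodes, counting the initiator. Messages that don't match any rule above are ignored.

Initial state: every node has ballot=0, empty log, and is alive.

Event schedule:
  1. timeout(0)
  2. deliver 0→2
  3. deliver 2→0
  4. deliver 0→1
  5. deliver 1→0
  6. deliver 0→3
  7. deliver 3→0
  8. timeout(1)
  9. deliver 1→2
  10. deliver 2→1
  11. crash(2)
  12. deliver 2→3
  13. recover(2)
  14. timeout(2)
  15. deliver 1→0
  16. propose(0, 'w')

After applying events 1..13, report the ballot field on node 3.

4

1. timeout(0):  <0:cand b4 ->
2. deliver 0→2:  <2:foll b4 ->
3. deliver 2→0:  nop
4. deliver 0→1:  <1:foll b4 ->
5. deliver 1→0:  <0:lead b4 ->
6. deliver 0→3:  <3:foll b4 ->
7. deliver 3→0:  nop
8. timeout(1):  <1:cand b9 ->
9. deliver 1→2:  <2:foll b9 ->
10. deliver 2→1:  nop
11. crash(2):  <2:✗foll b9 ->
12. deliver 2→3:  nop
13. recover(2):  <2:foll b9 ->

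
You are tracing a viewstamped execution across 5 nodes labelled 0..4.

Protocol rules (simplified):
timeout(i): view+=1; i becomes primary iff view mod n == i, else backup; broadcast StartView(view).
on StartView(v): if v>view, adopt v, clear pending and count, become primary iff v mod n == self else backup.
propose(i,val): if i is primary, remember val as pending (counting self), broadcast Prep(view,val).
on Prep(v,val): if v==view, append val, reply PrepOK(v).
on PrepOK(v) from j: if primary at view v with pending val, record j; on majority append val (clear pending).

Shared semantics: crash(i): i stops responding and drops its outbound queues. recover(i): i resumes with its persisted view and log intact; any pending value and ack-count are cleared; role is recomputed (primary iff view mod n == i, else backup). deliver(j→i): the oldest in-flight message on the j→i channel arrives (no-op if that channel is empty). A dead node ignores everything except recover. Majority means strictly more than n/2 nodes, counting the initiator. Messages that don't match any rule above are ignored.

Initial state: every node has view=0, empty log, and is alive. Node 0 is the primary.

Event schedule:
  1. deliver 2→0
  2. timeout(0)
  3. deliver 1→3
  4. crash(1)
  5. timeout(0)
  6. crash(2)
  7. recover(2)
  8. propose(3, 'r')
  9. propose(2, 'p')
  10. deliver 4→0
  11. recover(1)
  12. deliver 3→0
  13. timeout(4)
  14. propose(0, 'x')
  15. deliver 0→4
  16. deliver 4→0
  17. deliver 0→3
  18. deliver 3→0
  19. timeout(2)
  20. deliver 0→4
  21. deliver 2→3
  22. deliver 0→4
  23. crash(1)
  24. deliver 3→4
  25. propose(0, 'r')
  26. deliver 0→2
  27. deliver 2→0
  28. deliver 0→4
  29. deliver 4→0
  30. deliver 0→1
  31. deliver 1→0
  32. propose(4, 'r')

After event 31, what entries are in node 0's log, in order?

1. deliver 2→0:  nop
2. timeout(0):  <0:back v1 ->
3. deliver 1→3:  nop
4. crash(1):  <1:✗back v0 ->
5. timeout(0):  <0:back v2 ->
6. crash(2):  <2:✗back v0 ->
7. recover(2):  <2:back v0 ->
8. propose(3,'r'):  nop
9. propose(2,'p'):  nop
10. deliver 4→0:  nop
11. recover(1):  <1:back v0 ->
12. deliver 3→0:  nop
13. timeout(4):  <4:back v1 ->
14. propose(0,'x'):  nop
15. deliver 0→4:  nop
16. deliver 4→0:  nop
17. deliver 0→3:  <3:back v1 ->
18. deliver 3→0:  nop
19. timeout(2):  <2:back v1 ->
20. deliver 0→4:  <4:back v2 ->
21. deliver 2→3:  nop
22. deliver 0→4:  nop
23. crash(1):  <1:✗back v0 ->
24. deliver 3→4:  nop
25. propose(0,'r'):  nop
26. deliver 0→2:  nop
27. deliver 2→0:  nop
28. deliver 0→4:  nop
29. deliver 4→0:  nop
30. deliver 0→1:  nop
31. deliver 1→0:  nop

empty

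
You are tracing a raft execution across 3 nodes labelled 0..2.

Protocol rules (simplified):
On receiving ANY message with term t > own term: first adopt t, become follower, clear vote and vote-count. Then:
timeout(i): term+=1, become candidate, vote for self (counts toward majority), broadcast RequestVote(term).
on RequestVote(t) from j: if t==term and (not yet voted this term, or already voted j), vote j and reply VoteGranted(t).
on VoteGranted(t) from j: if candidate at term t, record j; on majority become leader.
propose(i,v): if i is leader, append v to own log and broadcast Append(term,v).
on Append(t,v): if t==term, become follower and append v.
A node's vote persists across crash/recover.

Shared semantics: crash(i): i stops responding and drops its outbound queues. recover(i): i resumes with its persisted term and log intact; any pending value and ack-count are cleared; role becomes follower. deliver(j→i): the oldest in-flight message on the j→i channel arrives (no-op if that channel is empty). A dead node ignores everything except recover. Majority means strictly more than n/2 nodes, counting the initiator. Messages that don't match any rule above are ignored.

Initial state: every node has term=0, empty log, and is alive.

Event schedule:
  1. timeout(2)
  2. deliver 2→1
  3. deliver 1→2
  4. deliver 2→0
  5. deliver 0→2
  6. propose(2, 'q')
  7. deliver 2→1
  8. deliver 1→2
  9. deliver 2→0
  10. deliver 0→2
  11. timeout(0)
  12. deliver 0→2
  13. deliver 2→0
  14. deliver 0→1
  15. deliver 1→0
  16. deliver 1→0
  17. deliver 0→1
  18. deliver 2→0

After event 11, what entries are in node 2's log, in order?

[1] timeout(2) → N2(cand t1 [-])
[2] deliver 2→1 → N1(foll t1 [-])
[3] deliver 1→2 → N2(lead t1 [-])
[4] deliver 2→0 → N0(foll t1 [-])
[5] deliver 0→2 → ∅
[6] propose(2,'q') → N2(lead t1 [q])
[7] deliver 2→1 → N1(foll t1 [q])
[8] deliver 1→2 → ∅
[9] deliver 2→0 → N0(foll t1 [q])
[10] deliver 0→2 → ∅
[11] timeout(0) → N0(cand t2 [q])

q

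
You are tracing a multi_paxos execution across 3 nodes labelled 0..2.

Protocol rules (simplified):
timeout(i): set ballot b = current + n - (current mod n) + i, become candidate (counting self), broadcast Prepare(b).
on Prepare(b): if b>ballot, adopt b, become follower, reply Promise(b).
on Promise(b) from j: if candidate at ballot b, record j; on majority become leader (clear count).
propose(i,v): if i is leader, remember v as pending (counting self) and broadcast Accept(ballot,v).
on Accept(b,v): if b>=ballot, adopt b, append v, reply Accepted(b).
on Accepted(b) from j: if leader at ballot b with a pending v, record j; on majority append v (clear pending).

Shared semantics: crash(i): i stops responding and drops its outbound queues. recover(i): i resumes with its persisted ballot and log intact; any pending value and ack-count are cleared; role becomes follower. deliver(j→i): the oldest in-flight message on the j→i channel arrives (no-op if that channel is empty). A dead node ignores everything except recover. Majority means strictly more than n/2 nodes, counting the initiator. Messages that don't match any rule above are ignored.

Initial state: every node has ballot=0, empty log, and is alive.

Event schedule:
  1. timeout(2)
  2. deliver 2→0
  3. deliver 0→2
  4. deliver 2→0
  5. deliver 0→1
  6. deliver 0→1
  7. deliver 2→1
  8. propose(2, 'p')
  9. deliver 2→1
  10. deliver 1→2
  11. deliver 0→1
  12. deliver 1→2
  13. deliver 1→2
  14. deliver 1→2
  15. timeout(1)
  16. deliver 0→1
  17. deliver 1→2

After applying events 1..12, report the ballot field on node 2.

5

1. timeout(2):  <2:cand b5 ->
2. deliver 2→0:  <0:foll b5 ->
3. deliver 0→2:  <2:lead b5 ->
4. deliver 2→0:  nop
5. deliver 0→1:  nop
6. deliver 0→1:  nop
7. deliver 2→1:  <1:foll b5 ->
8. propose(2,'p'):  nop
9. deliver 2→1:  <1:foll b5 p>
10. deliver 1→2:  nop
11. deliver 0→1:  nop
12. deliver 1→2:  <2:lead b5 p>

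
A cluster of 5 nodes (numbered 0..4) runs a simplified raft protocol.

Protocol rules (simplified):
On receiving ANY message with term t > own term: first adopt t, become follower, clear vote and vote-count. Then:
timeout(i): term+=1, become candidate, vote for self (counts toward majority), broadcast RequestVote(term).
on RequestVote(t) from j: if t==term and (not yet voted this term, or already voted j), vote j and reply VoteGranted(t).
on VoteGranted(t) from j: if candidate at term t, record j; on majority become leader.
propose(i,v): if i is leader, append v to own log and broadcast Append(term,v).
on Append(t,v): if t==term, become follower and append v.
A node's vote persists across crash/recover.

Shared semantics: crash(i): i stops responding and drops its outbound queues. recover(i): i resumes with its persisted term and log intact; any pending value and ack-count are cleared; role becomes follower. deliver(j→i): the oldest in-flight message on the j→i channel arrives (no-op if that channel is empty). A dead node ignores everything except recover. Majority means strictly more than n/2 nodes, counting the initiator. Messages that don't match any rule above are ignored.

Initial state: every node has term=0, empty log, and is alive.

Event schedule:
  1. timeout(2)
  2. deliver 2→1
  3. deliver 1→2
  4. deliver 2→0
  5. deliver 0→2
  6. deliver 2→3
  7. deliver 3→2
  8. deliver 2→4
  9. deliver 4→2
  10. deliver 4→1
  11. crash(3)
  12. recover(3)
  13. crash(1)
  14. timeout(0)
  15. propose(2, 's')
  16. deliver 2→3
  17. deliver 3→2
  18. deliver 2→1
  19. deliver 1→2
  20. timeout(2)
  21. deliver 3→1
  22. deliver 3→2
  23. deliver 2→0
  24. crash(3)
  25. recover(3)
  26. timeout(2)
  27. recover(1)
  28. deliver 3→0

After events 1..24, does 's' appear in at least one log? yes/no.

yes

1. timeout(2):  <2:cand t1 ->
2. deliver 2→1:  <1:foll t1 ->
3. deliver 1→2:  nop
4. deliver 2→0:  <0:foll t1 ->
5. deliver 0→2:  <2:lead t1 ->
6. deliver 2→3:  <3:foll t1 ->
7. deliver 3→2:  nop
8. deliver 2→4:  <4:foll t1 ->
9. deliver 4→2:  nop
10. deliver 4→1:  nop
11. crash(3):  <3:✗foll t1 ->
12. recover(3):  <3:foll t1 ->
13. crash(1):  <1:✗foll t1 ->
14. timeout(0):  <0:cand t2 ->
15. propose(2,'s'):  <2:lead t1 s>
16. deliver 2→3:  <3:foll t1 s>
17. deliver 3→2:  nop
18. deliver 2→1:  nop
19. deliver 1→2:  nop
20. timeout(2):  <2:cand t2 s>
21. deliver 3→1:  nop
22. deliver 3→2:  nop
23. deliver 2→0:  nop
24. crash(3):  <3:✗foll t1 s>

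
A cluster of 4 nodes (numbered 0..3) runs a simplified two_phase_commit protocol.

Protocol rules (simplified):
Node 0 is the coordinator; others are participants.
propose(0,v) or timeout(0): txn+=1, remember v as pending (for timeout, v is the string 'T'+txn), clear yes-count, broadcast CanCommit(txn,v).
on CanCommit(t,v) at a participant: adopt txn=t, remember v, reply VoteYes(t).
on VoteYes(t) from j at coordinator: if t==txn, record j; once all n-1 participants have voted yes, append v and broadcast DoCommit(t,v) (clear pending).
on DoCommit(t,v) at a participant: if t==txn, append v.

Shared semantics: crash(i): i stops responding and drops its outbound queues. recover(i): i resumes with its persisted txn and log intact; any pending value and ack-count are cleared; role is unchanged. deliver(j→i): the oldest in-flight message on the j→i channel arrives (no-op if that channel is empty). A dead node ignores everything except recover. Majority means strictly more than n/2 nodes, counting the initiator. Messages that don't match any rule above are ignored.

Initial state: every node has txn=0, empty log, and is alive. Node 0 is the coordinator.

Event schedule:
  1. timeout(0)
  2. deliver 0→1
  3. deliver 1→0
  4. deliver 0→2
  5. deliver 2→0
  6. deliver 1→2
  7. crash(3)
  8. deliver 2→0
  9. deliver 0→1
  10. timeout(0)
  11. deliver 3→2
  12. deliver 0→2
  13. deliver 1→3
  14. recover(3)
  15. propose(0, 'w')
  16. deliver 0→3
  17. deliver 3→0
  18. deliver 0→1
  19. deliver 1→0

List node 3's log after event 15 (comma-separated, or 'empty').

1. timeout(0):  <0:coor t1 ->
2. deliver 0→1:  <1:part t1 ->
3. deliver 1→0:  nop
4. deliver 0→2:  <2:part t1 ->
5. deliver 2→0:  nop
6. deliver 1→2:  nop
7. crash(3):  <3:✗part t0 ->
8. deliver 2→0:  nop
9. deliver 0→1:  nop
10. timeout(0):  <0:coor t2 ->
11. deliver 3→2:  nop
12. deliver 0→2:  <2:part t2 ->
13. deliver 1→3:  nop
14. recover(3):  <3:part t0 ->
15. propose(0,'w'):  <0:coor t3 ->

empty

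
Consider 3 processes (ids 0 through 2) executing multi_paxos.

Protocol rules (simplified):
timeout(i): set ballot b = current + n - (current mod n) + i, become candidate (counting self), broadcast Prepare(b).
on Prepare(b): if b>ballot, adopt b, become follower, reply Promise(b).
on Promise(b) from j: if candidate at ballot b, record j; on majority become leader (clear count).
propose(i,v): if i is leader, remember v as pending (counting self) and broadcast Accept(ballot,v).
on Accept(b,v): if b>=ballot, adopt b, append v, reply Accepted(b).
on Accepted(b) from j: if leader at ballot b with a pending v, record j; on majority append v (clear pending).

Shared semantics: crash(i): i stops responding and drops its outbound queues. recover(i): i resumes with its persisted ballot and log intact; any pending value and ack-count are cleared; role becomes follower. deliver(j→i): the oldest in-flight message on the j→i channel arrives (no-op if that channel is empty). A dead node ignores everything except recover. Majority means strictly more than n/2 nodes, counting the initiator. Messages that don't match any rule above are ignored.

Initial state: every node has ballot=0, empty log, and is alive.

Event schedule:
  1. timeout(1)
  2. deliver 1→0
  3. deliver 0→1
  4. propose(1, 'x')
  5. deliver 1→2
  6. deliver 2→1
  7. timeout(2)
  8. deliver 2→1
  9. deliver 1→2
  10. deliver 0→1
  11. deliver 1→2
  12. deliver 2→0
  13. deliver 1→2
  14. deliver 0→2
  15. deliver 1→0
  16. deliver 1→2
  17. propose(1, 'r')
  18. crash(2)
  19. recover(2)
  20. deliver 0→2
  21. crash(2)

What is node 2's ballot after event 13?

8

step 1 timeout(1): 1={cand,b=4,log=-}
step 2 deliver 1→0: 0={foll,b=4,log=-}
step 3 deliver 0→1: 1={lead,b=4,log=-}
step 4 propose(1,'x'): —
step 5 deliver 1→2: 2={foll,b=4,log=-}
step 6 deliver 2→1: —
step 7 timeout(2): 2={cand,b=8,log=-}
step 8 deliver 2→1: 1={foll,b=8,log=-}
step 9 deliver 1→2: —
step 10 deliver 0→1: —
step 11 deliver 1→2: 2={lead,b=8,log=-}
step 12 deliver 2→0: 0={foll,b=8,log=-}
step 13 deliver 1→2: —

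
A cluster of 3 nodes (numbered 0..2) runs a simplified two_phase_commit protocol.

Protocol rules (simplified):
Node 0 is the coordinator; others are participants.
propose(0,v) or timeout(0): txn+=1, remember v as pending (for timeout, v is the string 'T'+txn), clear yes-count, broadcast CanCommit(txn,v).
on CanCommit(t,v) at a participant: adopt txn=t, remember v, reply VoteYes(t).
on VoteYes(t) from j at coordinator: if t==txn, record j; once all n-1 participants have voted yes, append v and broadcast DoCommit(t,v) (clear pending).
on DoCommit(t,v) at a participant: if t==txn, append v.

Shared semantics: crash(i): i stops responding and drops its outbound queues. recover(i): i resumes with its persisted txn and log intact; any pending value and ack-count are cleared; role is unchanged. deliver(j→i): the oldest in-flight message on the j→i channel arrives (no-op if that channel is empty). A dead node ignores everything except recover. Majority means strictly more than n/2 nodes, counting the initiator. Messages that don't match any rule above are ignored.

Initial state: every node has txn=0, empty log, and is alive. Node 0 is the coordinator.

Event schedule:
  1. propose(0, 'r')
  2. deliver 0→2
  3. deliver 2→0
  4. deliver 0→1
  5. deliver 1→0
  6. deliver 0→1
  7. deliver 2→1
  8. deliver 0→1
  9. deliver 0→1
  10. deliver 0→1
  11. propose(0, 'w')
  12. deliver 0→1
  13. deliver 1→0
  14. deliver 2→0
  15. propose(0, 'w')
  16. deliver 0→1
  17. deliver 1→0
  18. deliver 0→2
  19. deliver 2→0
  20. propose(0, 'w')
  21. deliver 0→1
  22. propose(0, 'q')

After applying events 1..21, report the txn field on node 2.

1. propose(0,'r'):  <0:coor t1 ->
2. deliver 0→2:  <2:part t1 ->
3. deliver 2→0:  nop
4. deliver 0→1:  <1:part t1 ->
5. deliver 1→0:  <0:coor t1 r>
6. deliver 0→1:  <1:part t1 r>
7. deliver 2→1:  nop
8. deliver 0→1:  nop
9. deliver 0→1:  nop
10. deliver 0→1:  nop
11. propose(0,'w'):  <0:coor t2 r>
12. deliver 0→1:  <1:part t2 r>
13. deliver 1→0:  nop
14. deliver 2→0:  nop
15. propose(0,'w'):  <0:coor t3 r>
16. deliver 0→1:  <1:part t3 r>
17. deliver 1→0:  nop
18. deliver 0→2:  <2:part t1 r>
19. deliver 2→0:  nop
20. propose(0,'w'):  <0:coor t4 r>
21. deliver 0→1:  <1:part t4 r>

1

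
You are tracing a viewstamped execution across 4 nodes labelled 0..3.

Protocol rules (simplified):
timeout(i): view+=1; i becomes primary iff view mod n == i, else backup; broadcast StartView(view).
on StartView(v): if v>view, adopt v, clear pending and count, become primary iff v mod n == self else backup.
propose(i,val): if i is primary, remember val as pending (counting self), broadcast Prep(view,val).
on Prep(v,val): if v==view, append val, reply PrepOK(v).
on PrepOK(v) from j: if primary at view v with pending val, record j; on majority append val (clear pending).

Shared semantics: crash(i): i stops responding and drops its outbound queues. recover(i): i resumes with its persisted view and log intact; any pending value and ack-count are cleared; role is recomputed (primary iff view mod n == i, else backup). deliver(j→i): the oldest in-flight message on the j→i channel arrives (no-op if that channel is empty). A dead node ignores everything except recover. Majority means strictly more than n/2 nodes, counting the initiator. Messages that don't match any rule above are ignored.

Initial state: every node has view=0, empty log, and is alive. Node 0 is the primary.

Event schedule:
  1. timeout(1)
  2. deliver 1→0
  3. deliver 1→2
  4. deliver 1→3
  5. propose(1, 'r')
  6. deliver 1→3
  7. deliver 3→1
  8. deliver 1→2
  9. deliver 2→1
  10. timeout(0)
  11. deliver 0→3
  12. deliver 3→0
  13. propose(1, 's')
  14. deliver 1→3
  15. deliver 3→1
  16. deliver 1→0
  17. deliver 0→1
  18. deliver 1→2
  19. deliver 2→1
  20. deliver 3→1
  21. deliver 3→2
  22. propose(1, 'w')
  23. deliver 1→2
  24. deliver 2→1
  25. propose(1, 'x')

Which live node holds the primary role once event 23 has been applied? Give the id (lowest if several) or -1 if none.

e1 timeout(1): 1[prim,v=1,-]
e2 deliver 1→0: 0[back,v=1,-]
e3 deliver 1→2: 2[back,v=1,-]
e4 deliver 1→3: 3[back,v=1,-]
e5 propose(1,'r'): ·
e6 deliver 1→3: 3[back,v=1,r]
e7 deliver 3→1: ·
e8 deliver 1→2: 2[back,v=1,r]
e9 deliver 2→1: 1[prim,v=1,r]
e10 timeout(0): 0[back,v=2,-]
e11 deliver 0→3: 3[back,v=2,r]
e12 deliver 3→0: ·
e13 propose(1,'s'): ·
e14 deliver 1→3: ·
e15 deliver 3→1: ·
e16 deliver 1→0: ·
e17 deliver 0→1: 1[back,v=2,r]
e18 deliver 1→2: 2[back,v=1,r,s]
e19 deliver 2→1: ·
e20 deliver 3→1: ·
e21 deliver 3→2: ·
e22 propose(1,'w'): ·
e23 deliver 1→2: ·

-1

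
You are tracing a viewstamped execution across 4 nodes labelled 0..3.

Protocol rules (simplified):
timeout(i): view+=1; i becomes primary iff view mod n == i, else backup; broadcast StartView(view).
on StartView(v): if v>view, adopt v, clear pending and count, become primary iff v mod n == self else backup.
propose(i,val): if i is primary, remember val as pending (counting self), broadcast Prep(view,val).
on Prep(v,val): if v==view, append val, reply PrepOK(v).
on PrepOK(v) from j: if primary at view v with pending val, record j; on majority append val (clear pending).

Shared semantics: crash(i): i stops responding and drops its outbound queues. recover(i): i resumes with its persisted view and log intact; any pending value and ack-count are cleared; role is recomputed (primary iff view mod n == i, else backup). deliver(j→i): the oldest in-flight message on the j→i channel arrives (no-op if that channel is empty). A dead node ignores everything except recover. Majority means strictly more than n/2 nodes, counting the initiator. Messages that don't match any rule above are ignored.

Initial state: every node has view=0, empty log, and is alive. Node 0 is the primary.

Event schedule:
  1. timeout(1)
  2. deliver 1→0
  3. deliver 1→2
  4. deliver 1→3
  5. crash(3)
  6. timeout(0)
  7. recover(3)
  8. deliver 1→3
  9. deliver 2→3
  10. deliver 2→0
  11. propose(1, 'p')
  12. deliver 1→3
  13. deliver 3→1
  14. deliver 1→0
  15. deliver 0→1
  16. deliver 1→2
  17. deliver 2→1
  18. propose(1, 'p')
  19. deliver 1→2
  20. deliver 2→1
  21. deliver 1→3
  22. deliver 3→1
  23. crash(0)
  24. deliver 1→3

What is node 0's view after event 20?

2

after 1 — timeout(1): n1:prim/v1/[-]
after 2 — deliver 1→0: n0:back/v1/[-]
after 3 — deliver 1→2: n2:back/v1/[-]
after 4 — deliver 1→3: n3:back/v1/[-]
after 5 — crash(3): n3:✗back/v1/[-]
after 6 — timeout(0): n0:back/v2/[-]
after 7 — recover(3): n3:back/v1/[-]
after 8 — deliver 1→3: ·
after 9 — deliver 2→3: ·
after 10 — deliver 2→0: ·
after 11 — propose(1,'p'): ·
after 12 — deliver 1→3: n3:back/v1/[p]
after 13 — deliver 3→1: ·
after 14 — deliver 1→0: ·
after 15 — deliver 0→1: n1:back/v2/[-]
after 16 — deliver 1→2: n2:back/v1/[p]
after 17 — deliver 2→1: ·
after 18 — propose(1,'p'): ·
after 19 — deliver 1→2: ·
after 20 — deliver 2→1: ·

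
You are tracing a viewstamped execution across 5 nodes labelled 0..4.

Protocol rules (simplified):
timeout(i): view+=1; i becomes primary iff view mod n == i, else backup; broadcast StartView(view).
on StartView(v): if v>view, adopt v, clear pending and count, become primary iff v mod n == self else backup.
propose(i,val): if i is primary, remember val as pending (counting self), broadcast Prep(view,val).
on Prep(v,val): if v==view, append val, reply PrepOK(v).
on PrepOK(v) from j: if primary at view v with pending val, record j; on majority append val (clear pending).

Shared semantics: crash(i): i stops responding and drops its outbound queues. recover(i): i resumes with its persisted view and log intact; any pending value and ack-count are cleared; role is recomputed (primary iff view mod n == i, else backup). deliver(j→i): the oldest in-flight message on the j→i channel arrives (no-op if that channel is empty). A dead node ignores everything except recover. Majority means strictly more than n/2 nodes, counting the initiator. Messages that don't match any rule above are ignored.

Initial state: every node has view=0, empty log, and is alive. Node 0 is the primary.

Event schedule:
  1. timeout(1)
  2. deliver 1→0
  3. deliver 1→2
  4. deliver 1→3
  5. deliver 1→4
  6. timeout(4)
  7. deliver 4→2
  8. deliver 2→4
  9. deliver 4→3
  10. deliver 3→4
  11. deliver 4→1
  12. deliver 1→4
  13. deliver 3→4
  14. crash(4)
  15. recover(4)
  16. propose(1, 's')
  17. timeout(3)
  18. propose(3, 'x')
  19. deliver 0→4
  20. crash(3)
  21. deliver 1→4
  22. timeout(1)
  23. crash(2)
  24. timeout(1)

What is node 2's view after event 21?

2

step 1 timeout(1): 1={prim,v=1,log=-}
step 2 deliver 1→0: 0={back,v=1,log=-}
step 3 deliver 1→2: 2={back,v=1,log=-}
step 4 deliver 1→3: 3={back,v=1,log=-}
step 5 deliver 1→4: 4={back,v=1,log=-}
step 6 timeout(4): 4={back,v=2,log=-}
step 7 deliver 4→2: 2={prim,v=2,log=-}
step 8 deliver 2→4: —
step 9 deliver 4→3: 3={back,v=2,log=-}
step 10 deliver 3→4: —
step 11 deliver 4→1: 1={back,v=2,log=-}
step 12 deliver 1→4: —
step 13 deliver 3→4: —
step 14 crash(4): 4={✗back,v=2,log=-}
step 15 recover(4): 4={back,v=2,log=-}
step 16 propose(1,'s'): —
step 17 timeout(3): 3={prim,v=3,log=-}
step 18 propose(3,'x'): —
step 19 deliver 0→4: —
step 20 crash(3): 3={✗prim,v=3,log=-}
step 21 deliver 1→4: —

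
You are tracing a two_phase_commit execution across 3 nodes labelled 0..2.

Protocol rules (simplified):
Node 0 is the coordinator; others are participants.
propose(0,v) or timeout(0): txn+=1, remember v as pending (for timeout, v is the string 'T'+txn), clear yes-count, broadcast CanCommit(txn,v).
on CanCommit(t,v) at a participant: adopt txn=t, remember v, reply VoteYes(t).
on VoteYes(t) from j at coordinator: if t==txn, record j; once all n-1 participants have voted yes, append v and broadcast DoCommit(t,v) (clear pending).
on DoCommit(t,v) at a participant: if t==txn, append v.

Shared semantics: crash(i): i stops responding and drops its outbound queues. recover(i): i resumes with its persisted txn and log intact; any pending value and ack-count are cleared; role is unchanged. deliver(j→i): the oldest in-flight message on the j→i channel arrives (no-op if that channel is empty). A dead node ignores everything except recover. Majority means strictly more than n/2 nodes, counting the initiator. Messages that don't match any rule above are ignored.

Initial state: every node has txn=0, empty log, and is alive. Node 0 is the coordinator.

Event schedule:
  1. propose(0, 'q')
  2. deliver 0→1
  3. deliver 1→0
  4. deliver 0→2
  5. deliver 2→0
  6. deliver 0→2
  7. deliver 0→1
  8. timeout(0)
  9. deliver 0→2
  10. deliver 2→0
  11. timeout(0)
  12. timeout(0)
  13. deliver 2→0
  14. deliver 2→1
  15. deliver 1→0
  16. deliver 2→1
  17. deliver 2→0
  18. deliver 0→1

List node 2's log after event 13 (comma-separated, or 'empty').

q

step 1 propose(0,'q'): 0={coor,t=1,log=-}
step 2 deliver 0→1: 1={part,t=1,log=-}
step 3 deliver 1→0: —
step 4 deliver 0→2: 2={part,t=1,log=-}
step 5 deliver 2→0: 0={coor,t=1,log=q}
step 6 deliver 0→2: 2={part,t=1,log=q}
step 7 deliver 0→1: 1={part,t=1,log=q}
step 8 timeout(0): 0={coor,t=2,log=q}
step 9 deliver 0→2: 2={part,t=2,log=q}
step 10 deliver 2→0: —
step 11 timeout(0): 0={coor,t=3,log=q}
step 12 timeout(0): 0={coor,t=4,log=q}
step 13 deliver 2→0: —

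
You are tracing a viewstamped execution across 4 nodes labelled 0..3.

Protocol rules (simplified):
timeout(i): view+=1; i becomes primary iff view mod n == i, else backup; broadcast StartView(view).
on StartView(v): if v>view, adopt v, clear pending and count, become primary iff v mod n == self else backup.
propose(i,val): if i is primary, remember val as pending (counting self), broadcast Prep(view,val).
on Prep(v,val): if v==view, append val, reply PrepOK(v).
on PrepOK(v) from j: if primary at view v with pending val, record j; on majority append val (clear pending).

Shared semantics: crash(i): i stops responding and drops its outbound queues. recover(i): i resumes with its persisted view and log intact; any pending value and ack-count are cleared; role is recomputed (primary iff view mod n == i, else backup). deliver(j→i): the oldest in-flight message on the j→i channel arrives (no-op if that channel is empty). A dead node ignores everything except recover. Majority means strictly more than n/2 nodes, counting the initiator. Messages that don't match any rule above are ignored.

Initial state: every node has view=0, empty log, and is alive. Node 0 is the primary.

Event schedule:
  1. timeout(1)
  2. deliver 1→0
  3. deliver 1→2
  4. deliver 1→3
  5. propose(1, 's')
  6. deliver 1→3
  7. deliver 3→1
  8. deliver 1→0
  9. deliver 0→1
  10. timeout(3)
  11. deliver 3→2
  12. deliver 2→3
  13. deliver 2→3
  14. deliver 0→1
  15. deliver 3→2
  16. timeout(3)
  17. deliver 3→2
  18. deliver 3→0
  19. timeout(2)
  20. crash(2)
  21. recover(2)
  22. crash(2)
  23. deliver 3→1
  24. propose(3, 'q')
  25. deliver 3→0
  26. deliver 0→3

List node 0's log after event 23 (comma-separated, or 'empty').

[1] timeout(1) → N1(prim v1 [-])
[2] deliver 1→0 → N0(back v1 [-])
[3] deliver 1→2 → N2(back v1 [-])
[4] deliver 1→3 → N3(back v1 [-])
[5] propose(1,'s') → ∅
[6] deliver 1→3 → N3(back v1 [s])
[7] deliver 3→1 → ∅
[8] deliver 1→0 → N0(back v1 [s])
[9] deliver 0→1 → N1(prim v1 [s])
[10] timeout(3) → N3(back v2 [s])
[11] deliver 3→2 → N2(prim v2 [-])
[12] deliver 2→3 → ∅
[13] deliver 2→3 → ∅
[14] deliver 0→1 → ∅
[15] deliver 3→2 → ∅
[16] timeout(3) → N3(prim v3 [s])
[17] deliver 3→2 → N2(back v3 [-])
[18] deliver 3→0 → N0(back v2 [s])
[19] timeout(2) → N2(back v4 [-])
[20] crash(2) → N2(✗back v4 [-])
[21] recover(2) → N2(back v4 [-])
[22] crash(2) → N2(✗back v4 [-])
[23] deliver 3→1 → N1(back v2 [s])

s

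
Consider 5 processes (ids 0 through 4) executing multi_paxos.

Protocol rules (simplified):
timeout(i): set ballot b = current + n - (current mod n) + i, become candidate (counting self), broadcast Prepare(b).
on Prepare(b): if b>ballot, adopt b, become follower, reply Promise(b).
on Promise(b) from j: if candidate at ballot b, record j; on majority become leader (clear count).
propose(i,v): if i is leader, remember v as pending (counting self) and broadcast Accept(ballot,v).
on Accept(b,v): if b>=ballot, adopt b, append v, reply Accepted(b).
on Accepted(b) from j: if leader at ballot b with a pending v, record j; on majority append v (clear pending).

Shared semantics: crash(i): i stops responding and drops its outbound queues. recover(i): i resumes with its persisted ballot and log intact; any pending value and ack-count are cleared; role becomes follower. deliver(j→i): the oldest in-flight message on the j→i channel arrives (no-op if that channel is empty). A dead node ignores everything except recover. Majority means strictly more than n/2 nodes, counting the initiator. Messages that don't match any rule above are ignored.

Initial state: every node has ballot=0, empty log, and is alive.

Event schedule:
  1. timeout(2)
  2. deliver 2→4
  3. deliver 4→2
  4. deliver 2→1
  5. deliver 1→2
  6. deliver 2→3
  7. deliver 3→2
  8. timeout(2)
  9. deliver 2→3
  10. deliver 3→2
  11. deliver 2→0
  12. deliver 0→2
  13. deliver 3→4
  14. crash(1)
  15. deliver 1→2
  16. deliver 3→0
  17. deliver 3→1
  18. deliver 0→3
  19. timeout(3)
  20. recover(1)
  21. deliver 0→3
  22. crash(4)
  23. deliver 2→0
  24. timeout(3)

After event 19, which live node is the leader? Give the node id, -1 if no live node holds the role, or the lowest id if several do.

[1] timeout(2) → N2(cand b7 [-])
[2] deliver 2→4 → N4(foll b7 [-])
[3] deliver 4→2 → ∅
[4] deliver 2→1 → N1(foll b7 [-])
[5] deliver 1→2 → N2(lead b7 [-])
[6] deliver 2→3 → N3(foll b7 [-])
[7] deliver 3→2 → ∅
[8] timeout(2) → N2(cand b12 [-])
[9] deliver 2→3 → N3(foll b12 [-])
[10] deliver 3→2 → ∅
[11] deliver 2→0 → N0(foll b7 [-])
[12] deliver 0→2 → ∅
[13] deliver 3→4 → ∅
[14] crash(1) → N1(✗foll b7 [-])
[15] deliver 1→2 → ∅
[16] deliver 3→0 → ∅
[17] deliver 3→1 → ∅
[18] deliver 0→3 → ∅
[19] timeout(3) → N3(cand b18 [-])

-1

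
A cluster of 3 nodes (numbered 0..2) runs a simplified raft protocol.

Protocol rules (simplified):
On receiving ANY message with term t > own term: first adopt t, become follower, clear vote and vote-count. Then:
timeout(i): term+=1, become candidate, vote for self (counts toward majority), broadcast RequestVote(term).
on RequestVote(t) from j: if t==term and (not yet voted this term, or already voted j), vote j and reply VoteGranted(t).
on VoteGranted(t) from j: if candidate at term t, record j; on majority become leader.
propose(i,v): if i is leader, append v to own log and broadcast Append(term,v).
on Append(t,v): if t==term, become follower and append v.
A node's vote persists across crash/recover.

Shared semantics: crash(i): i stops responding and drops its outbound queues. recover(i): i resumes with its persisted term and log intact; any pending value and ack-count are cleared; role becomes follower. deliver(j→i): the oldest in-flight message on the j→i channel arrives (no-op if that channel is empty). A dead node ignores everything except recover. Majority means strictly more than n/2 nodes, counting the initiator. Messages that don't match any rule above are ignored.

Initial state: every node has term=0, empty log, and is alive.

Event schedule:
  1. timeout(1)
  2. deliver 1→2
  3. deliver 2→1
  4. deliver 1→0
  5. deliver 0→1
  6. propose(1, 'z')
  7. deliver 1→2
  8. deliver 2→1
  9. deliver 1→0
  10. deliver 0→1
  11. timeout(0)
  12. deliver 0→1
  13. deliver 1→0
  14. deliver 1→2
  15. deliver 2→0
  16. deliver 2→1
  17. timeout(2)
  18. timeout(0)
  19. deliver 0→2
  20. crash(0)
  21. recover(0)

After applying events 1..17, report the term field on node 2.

after 1 — timeout(1): n1:cand/t1/[-]
after 2 — deliver 1→2: n2:foll/t1/[-]
after 3 — deliver 2→1: n1:lead/t1/[-]
after 4 — deliver 1→0: n0:foll/t1/[-]
after 5 — deliver 0→1: ·
after 6 — propose(1,'z'): n1:lead/t1/[z]
after 7 — deliver 1→2: n2:foll/t1/[z]
after 8 — deliver 2→1: ·
after 9 — deliver 1→0: n0:foll/t1/[z]
after 10 — deliver 0→1: ·
after 11 — timeout(0): n0:cand/t2/[z]
after 12 — deliver 0→1: n1:foll/t2/[z]
after 13 — deliver 1→0: n0:lead/t2/[z]
after 14 — deliver 1→2: ·
after 15 — deliver 2→0: ·
after 16 — deliver 2→1: ·
after 17 — timeout(2): n2:cand/t2/[z]

2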